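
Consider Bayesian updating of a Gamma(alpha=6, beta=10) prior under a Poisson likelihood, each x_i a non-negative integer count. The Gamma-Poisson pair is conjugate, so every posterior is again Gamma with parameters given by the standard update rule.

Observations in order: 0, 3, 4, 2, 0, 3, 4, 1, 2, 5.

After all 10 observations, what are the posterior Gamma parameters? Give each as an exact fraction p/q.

alpha=30, beta=20

obs 1: x=0 → posterior Gamma(6, 11)
obs 2: x=3 → posterior Gamma(9, 12)
obs 3: x=4 → posterior Gamma(13, 13)
obs 4: x=2 → posterior Gamma(15, 14)
obs 5: x=0 → posterior Gamma(15, 15)
obs 6: x=3 → posterior Gamma(18, 16)
obs 7: x=4 → posterior Gamma(22, 17)
obs 8: x=1 → posterior Gamma(23, 18)
obs 9: x=2 → posterior Gamma(25, 19)
obs 10: x=5 → posterior Gamma(30, 20)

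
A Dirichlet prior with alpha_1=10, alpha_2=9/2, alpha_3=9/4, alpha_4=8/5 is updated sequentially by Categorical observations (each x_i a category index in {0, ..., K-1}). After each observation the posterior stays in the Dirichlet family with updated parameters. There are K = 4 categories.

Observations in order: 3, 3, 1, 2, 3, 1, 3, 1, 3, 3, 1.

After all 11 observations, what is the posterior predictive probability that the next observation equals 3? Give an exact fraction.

obs 1: x=3 → posterior Dirichlet(10, 9/2, 9/4, 13/5)
obs 2: x=3 → posterior Dirichlet(10, 9/2, 9/4, 18/5)
obs 3: x=1 → posterior Dirichlet(10, 11/2, 9/4, 18/5)
obs 4: x=2 → posterior Dirichlet(10, 11/2, 13/4, 18/5)
obs 5: x=3 → posterior Dirichlet(10, 11/2, 13/4, 23/5)
obs 6: x=1 → posterior Dirichlet(10, 13/2, 13/4, 23/5)
obs 7: x=3 → posterior Dirichlet(10, 13/2, 13/4, 28/5)
obs 8: x=1 → posterior Dirichlet(10, 15/2, 13/4, 28/5)
obs 9: x=3 → posterior Dirichlet(10, 15/2, 13/4, 33/5)
obs 10: x=3 → posterior Dirichlet(10, 15/2, 13/4, 38/5)
obs 11: x=1 → posterior Dirichlet(10, 17/2, 13/4, 38/5)

152/587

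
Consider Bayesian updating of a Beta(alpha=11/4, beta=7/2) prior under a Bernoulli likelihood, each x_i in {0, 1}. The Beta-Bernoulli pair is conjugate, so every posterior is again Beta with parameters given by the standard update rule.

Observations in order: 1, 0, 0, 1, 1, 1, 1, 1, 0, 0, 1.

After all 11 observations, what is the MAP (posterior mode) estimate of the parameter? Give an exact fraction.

35/61

obs 1: x=1 → posterior Beta(15/4, 7/2)
obs 2: x=0 → posterior Beta(15/4, 9/2)
obs 3: x=0 → posterior Beta(15/4, 11/2)
obs 4: x=1 → posterior Beta(19/4, 11/2)
obs 5: x=1 → posterior Beta(23/4, 11/2)
obs 6: x=1 → posterior Beta(27/4, 11/2)
obs 7: x=1 → posterior Beta(31/4, 11/2)
obs 8: x=1 → posterior Beta(35/4, 11/2)
obs 9: x=0 → posterior Beta(35/4, 13/2)
obs 10: x=0 → posterior Beta(35/4, 15/2)
obs 11: x=1 → posterior Beta(39/4, 15/2)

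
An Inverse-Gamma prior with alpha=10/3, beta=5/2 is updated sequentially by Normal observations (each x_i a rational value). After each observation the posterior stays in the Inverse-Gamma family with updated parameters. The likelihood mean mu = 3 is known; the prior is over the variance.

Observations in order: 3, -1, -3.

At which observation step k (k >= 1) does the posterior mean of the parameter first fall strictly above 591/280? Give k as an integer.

obs 1: x=3 → posterior Inverse-Gamma(23/6, 5/2)
obs 2: x=-1 → posterior Inverse-Gamma(13/3, 21/2)
obs 3: x=-3 → posterior Inverse-Gamma(29/6, 57/2)

k = 2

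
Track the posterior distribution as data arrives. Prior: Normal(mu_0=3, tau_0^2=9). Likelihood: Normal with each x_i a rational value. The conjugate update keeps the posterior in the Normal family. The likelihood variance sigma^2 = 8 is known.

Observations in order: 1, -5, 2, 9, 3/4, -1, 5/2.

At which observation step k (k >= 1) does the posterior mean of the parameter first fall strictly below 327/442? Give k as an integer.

k = 2

obs 1: x=1 → posterior Normal(33/17, 72/17)
obs 2: x=-5 → posterior Normal(-6/13, 36/13)
obs 3: x=2 → posterior Normal(6/35, 72/35)
obs 4: x=9 → posterior Normal(87/44, 18/11)
obs 5: x=3/4 → posterior Normal(375/212, 72/53)
obs 6: x=-1 → posterior Normal(339/248, 36/31)
obs 7: x=5/2 → posterior Normal(429/284, 72/71)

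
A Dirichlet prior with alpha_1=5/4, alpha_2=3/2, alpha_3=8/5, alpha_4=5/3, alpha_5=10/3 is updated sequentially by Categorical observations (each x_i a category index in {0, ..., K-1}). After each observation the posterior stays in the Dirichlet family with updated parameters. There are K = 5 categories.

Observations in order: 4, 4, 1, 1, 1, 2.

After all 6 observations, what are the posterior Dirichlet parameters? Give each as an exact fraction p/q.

alpha_1=5/4, alpha_2=9/2, alpha_3=13/5, alpha_4=5/3, alpha_5=16/3

obs 1: x=4 → posterior Dirichlet(5/4, 3/2, 8/5, 5/3, 13/3)
obs 2: x=4 → posterior Dirichlet(5/4, 3/2, 8/5, 5/3, 16/3)
obs 3: x=1 → posterior Dirichlet(5/4, 5/2, 8/5, 5/3, 16/3)
obs 4: x=1 → posterior Dirichlet(5/4, 7/2, 8/5, 5/3, 16/3)
obs 5: x=1 → posterior Dirichlet(5/4, 9/2, 8/5, 5/3, 16/3)
obs 6: x=2 → posterior Dirichlet(5/4, 9/2, 13/5, 5/3, 16/3)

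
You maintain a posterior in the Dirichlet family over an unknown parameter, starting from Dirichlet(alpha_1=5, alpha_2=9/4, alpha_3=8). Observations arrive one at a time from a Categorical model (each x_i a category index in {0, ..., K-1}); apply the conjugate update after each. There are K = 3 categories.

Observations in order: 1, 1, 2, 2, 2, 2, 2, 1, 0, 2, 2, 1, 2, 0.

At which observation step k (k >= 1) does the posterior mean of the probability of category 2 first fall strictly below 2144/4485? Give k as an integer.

obs 1: x=1 → posterior Dirichlet(5, 13/4, 8)
obs 2: x=1 → posterior Dirichlet(5, 17/4, 8)
obs 3: x=2 → posterior Dirichlet(5, 17/4, 9)
obs 4: x=2 → posterior Dirichlet(5, 17/4, 10)
obs 5: x=2 → posterior Dirichlet(5, 17/4, 11)
obs 6: x=2 → posterior Dirichlet(5, 17/4, 12)
obs 7: x=2 → posterior Dirichlet(5, 17/4, 13)
obs 8: x=1 → posterior Dirichlet(5, 21/4, 13)
obs 9: x=0 → posterior Dirichlet(6, 21/4, 13)
obs 10: x=2 → posterior Dirichlet(6, 21/4, 14)
obs 11: x=2 → posterior Dirichlet(6, 21/4, 15)
obs 12: x=1 → posterior Dirichlet(6, 25/4, 15)
obs 13: x=2 → posterior Dirichlet(6, 25/4, 16)
obs 14: x=0 → posterior Dirichlet(7, 25/4, 16)

k = 2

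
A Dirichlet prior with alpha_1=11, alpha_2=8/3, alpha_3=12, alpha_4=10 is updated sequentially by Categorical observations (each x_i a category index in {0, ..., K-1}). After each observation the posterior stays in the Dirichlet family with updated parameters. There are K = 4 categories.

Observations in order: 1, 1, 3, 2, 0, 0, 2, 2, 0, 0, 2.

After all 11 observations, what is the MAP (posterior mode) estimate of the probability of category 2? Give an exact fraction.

obs 1: x=1 → posterior Dirichlet(11, 11/3, 12, 10)
obs 2: x=1 → posterior Dirichlet(11, 14/3, 12, 10)
obs 3: x=3 → posterior Dirichlet(11, 14/3, 12, 11)
obs 4: x=2 → posterior Dirichlet(11, 14/3, 13, 11)
obs 5: x=0 → posterior Dirichlet(12, 14/3, 13, 11)
obs 6: x=0 → posterior Dirichlet(13, 14/3, 13, 11)
obs 7: x=2 → posterior Dirichlet(13, 14/3, 14, 11)
obs 8: x=2 → posterior Dirichlet(13, 14/3, 15, 11)
obs 9: x=0 → posterior Dirichlet(14, 14/3, 15, 11)
obs 10: x=0 → posterior Dirichlet(15, 14/3, 15, 11)
obs 11: x=2 → posterior Dirichlet(15, 14/3, 16, 11)

45/128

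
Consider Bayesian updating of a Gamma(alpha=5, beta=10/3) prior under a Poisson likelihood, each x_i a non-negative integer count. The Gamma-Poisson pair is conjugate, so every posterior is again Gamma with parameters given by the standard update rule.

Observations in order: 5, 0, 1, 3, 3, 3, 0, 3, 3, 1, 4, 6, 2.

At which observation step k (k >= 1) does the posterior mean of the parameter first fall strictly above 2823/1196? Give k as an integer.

obs 1: x=5 → posterior Gamma(10, 13/3)
obs 2: x=0 → posterior Gamma(10, 16/3)
obs 3: x=1 → posterior Gamma(11, 19/3)
obs 4: x=3 → posterior Gamma(14, 22/3)
obs 5: x=3 → posterior Gamma(17, 25/3)
obs 6: x=3 → posterior Gamma(20, 28/3)
obs 7: x=0 → posterior Gamma(20, 31/3)
obs 8: x=3 → posterior Gamma(23, 34/3)
obs 9: x=3 → posterior Gamma(26, 37/3)
obs 10: x=1 → posterior Gamma(27, 40/3)
obs 11: x=4 → posterior Gamma(31, 43/3)
obs 12: x=6 → posterior Gamma(37, 46/3)
obs 13: x=2 → posterior Gamma(39, 49/3)

k = 12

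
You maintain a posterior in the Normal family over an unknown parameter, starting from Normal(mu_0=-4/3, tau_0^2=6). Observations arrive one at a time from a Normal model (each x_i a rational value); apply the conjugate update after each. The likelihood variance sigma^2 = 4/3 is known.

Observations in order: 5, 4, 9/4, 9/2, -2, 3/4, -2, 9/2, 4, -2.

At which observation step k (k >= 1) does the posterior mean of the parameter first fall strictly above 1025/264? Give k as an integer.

k = 2

obs 1: x=5 → posterior Normal(127/33, 12/11)
obs 2: x=4 → posterior Normal(47/12, 3/5)
obs 3: x=9/4 → posterior Normal(1183/348, 12/29)
obs 4: x=9/2 → posterior Normal(1669/456, 6/19)
obs 5: x=-2 → posterior Normal(1453/564, 12/47)
obs 6: x=3/4 → posterior Normal(767/336, 3/14)
obs 7: x=-2 → posterior Normal(659/390, 12/65)
obs 8: x=9/2 → posterior Normal(451/222, 6/37)
obs 9: x=4 → posterior Normal(559/249, 12/83)
obs 10: x=-2 → posterior Normal(505/276, 3/23)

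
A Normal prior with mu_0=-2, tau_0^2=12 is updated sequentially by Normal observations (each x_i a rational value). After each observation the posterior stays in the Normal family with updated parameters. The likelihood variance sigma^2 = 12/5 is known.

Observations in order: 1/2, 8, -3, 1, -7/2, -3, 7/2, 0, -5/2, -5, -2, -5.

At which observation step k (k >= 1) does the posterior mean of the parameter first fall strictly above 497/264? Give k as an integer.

obs 1: x=1/2 → posterior Normal(1/12, 2)
obs 2: x=8 → posterior Normal(81/22, 12/11)
obs 3: x=-3 → posterior Normal(51/32, 3/4)
obs 4: x=1 → posterior Normal(61/42, 4/7)
obs 5: x=-7/2 → posterior Normal(1/2, 6/13)
obs 6: x=-3 → posterior Normal(-2/31, 12/31)
obs 7: x=7/2 → posterior Normal(31/72, 1/3)
obs 8: x=0 → posterior Normal(31/82, 12/41)
obs 9: x=-5/2 → posterior Normal(3/46, 6/23)
obs 10: x=-5 → posterior Normal(-22/51, 4/17)
obs 11: x=-2 → posterior Normal(-4/7, 3/14)
obs 12: x=-5 → posterior Normal(-57/61, 12/61)

k = 2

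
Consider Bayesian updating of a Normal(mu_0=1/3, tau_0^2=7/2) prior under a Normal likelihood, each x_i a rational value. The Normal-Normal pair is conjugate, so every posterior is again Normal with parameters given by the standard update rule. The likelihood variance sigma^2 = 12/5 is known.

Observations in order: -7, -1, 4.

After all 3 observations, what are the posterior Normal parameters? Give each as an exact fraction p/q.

obs 1: x=-7 → posterior Normal(-237/59, 84/59)
obs 2: x=-1 → posterior Normal(-136/47, 42/47)
obs 3: x=4 → posterior Normal(-44/43, 28/43)

mu_0=-44/43, tau_0^2=28/43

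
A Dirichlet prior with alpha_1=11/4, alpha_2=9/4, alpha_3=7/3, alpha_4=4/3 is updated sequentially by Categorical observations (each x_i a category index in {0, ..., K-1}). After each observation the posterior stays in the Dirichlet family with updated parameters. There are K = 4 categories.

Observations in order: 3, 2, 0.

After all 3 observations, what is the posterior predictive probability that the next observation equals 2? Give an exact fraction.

2/7

obs 1: x=3 → posterior Dirichlet(11/4, 9/4, 7/3, 7/3)
obs 2: x=2 → posterior Dirichlet(11/4, 9/4, 10/3, 7/3)
obs 3: x=0 → posterior Dirichlet(15/4, 9/4, 10/3, 7/3)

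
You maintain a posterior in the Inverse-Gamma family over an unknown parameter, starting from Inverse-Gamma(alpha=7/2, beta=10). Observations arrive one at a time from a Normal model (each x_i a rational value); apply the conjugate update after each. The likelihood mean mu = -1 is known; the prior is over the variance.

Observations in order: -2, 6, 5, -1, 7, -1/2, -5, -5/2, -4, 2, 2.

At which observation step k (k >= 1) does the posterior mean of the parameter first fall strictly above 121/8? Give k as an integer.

obs 1: x=-2 → posterior Inverse-Gamma(4, 21/2)
obs 2: x=6 → posterior Inverse-Gamma(9/2, 35)
obs 3: x=5 → posterior Inverse-Gamma(5, 53)
obs 4: x=-1 → posterior Inverse-Gamma(11/2, 53)
obs 5: x=7 → posterior Inverse-Gamma(6, 85)
obs 6: x=-1/2 → posterior Inverse-Gamma(13/2, 681/8)
obs 7: x=-5 → posterior Inverse-Gamma(7, 745/8)
obs 8: x=-5/2 → posterior Inverse-Gamma(15/2, 377/4)
obs 9: x=-4 → posterior Inverse-Gamma(8, 395/4)
obs 10: x=2 → posterior Inverse-Gamma(17/2, 413/4)
obs 11: x=2 → posterior Inverse-Gamma(9, 431/4)

k = 5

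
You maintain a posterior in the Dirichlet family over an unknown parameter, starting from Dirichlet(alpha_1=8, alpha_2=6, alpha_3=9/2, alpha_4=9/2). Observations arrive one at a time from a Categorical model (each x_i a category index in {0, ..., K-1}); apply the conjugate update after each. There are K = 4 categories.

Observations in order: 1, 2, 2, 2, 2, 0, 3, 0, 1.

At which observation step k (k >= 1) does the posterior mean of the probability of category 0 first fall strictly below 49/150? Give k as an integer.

k = 2

obs 1: x=1 → posterior Dirichlet(8, 7, 9/2, 9/2)
obs 2: x=2 → posterior Dirichlet(8, 7, 11/2, 9/2)
obs 3: x=2 → posterior Dirichlet(8, 7, 13/2, 9/2)
obs 4: x=2 → posterior Dirichlet(8, 7, 15/2, 9/2)
obs 5: x=2 → posterior Dirichlet(8, 7, 17/2, 9/2)
obs 6: x=0 → posterior Dirichlet(9, 7, 17/2, 9/2)
obs 7: x=3 → posterior Dirichlet(9, 7, 17/2, 11/2)
obs 8: x=0 → posterior Dirichlet(10, 7, 17/2, 11/2)
obs 9: x=1 → posterior Dirichlet(10, 8, 17/2, 11/2)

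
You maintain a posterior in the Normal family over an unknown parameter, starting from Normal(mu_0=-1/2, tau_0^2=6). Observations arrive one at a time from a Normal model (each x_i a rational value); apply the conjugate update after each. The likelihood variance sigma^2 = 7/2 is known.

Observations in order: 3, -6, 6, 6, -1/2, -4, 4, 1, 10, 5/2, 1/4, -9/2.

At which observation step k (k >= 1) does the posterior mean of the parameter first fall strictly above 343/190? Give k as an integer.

k = 4

obs 1: x=3 → posterior Normal(65/38, 42/19)
obs 2: x=-6 → posterior Normal(-79/62, 42/31)
obs 3: x=6 → posterior Normal(65/86, 42/43)
obs 4: x=6 → posterior Normal(19/10, 42/55)
obs 5: x=-1/2 → posterior Normal(197/134, 42/67)
obs 6: x=-4 → posterior Normal(101/158, 42/79)
obs 7: x=4 → posterior Normal(197/182, 6/13)
obs 8: x=1 → posterior Normal(221/206, 42/103)
obs 9: x=10 → posterior Normal(461/230, 42/115)
obs 10: x=5/2 → posterior Normal(521/254, 42/127)
obs 11: x=1/4 → posterior Normal(527/278, 42/139)
obs 12: x=-9/2 → posterior Normal(419/302, 42/151)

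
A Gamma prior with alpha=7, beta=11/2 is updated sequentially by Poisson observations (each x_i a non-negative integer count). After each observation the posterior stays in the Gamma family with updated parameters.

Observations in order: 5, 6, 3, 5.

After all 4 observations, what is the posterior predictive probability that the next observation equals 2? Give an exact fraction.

91959577739997016462170294957133012/389741352911494423492067803272531843

obs 1: x=5 → posterior Gamma(12, 13/2)
obs 2: x=6 → posterior Gamma(18, 15/2)
obs 3: x=3 → posterior Gamma(21, 17/2)
obs 4: x=5 → posterior Gamma(26, 19/2)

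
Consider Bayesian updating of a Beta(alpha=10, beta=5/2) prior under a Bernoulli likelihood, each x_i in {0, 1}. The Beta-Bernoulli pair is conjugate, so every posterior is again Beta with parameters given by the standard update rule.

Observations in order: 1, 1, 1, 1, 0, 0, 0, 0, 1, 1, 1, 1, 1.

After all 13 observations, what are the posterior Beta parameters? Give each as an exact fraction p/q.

obs 1: x=1 → posterior Beta(11, 5/2)
obs 2: x=1 → posterior Beta(12, 5/2)
obs 3: x=1 → posterior Beta(13, 5/2)
obs 4: x=1 → posterior Beta(14, 5/2)
obs 5: x=0 → posterior Beta(14, 7/2)
obs 6: x=0 → posterior Beta(14, 9/2)
obs 7: x=0 → posterior Beta(14, 11/2)
obs 8: x=0 → posterior Beta(14, 13/2)
obs 9: x=1 → posterior Beta(15, 13/2)
obs 10: x=1 → posterior Beta(16, 13/2)
obs 11: x=1 → posterior Beta(17, 13/2)
obs 12: x=1 → posterior Beta(18, 13/2)
obs 13: x=1 → posterior Beta(19, 13/2)

alpha=19, beta=13/2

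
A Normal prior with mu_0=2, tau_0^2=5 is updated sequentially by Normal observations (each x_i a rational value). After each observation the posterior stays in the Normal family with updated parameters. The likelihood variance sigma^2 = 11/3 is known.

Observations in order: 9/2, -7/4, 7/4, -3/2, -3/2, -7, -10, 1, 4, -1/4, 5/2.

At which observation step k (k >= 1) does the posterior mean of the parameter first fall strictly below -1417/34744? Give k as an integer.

obs 1: x=9/2 → posterior Normal(179/52, 55/26)
obs 2: x=-7/4 → posterior Normal(253/164, 55/41)
obs 3: x=7/4 → posterior Normal(179/112, 55/56)
obs 4: x=-3/2 → posterior Normal(67/71, 55/71)
obs 5: x=-3/2 → posterior Normal(89/172, 55/86)
obs 6: x=-7 → posterior Normal(-121/202, 55/101)
obs 7: x=-10 → posterior Normal(-421/232, 55/116)
obs 8: x=1 → posterior Normal(-391/262, 55/131)
obs 9: x=4 → posterior Normal(-271/292, 55/146)
obs 10: x=-1/4 → posterior Normal(-557/644, 55/161)
obs 11: x=5/2 → posterior Normal(-37/64, 5/16)

k = 6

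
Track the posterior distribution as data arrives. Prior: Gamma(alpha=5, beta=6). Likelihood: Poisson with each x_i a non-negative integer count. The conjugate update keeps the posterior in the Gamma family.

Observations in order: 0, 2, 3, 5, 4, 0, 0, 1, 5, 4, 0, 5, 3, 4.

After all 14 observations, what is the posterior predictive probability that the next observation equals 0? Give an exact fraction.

219902325555200000000000000000000000000000000000000000/1625515384162495488635310116741260158419511738394408821

obs 1: x=0 → posterior Gamma(5, 7)
obs 2: x=2 → posterior Gamma(7, 8)
obs 3: x=3 → posterior Gamma(10, 9)
obs 4: x=5 → posterior Gamma(15, 10)
obs 5: x=4 → posterior Gamma(19, 11)
obs 6: x=0 → posterior Gamma(19, 12)
obs 7: x=0 → posterior Gamma(19, 13)
obs 8: x=1 → posterior Gamma(20, 14)
obs 9: x=5 → posterior Gamma(25, 15)
obs 10: x=4 → posterior Gamma(29, 16)
obs 11: x=0 → posterior Gamma(29, 17)
obs 12: x=5 → posterior Gamma(34, 18)
obs 13: x=3 → posterior Gamma(37, 19)
obs 14: x=4 → posterior Gamma(41, 20)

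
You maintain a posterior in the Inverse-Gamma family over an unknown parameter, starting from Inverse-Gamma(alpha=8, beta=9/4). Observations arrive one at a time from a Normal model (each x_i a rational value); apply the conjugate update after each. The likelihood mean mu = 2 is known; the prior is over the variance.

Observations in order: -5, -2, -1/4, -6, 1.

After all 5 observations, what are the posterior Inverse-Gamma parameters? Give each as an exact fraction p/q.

obs 1: x=-5 → posterior Inverse-Gamma(17/2, 107/4)
obs 2: x=-2 → posterior Inverse-Gamma(9, 139/4)
obs 3: x=-1/4 → posterior Inverse-Gamma(19/2, 1193/32)
obs 4: x=-6 → posterior Inverse-Gamma(10, 2217/32)
obs 5: x=1 → posterior Inverse-Gamma(21/2, 2233/32)

alpha=21/2, beta=2233/32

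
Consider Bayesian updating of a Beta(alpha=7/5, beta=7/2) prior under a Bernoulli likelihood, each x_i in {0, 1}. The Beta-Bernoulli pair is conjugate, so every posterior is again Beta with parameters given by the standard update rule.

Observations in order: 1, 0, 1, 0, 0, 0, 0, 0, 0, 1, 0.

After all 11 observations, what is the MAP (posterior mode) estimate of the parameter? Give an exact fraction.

34/139

obs 1: x=1 → posterior Beta(12/5, 7/2)
obs 2: x=0 → posterior Beta(12/5, 9/2)
obs 3: x=1 → posterior Beta(17/5, 9/2)
obs 4: x=0 → posterior Beta(17/5, 11/2)
obs 5: x=0 → posterior Beta(17/5, 13/2)
obs 6: x=0 → posterior Beta(17/5, 15/2)
obs 7: x=0 → posterior Beta(17/5, 17/2)
obs 8: x=0 → posterior Beta(17/5, 19/2)
obs 9: x=0 → posterior Beta(17/5, 21/2)
obs 10: x=1 → posterior Beta(22/5, 21/2)
obs 11: x=0 → posterior Beta(22/5, 23/2)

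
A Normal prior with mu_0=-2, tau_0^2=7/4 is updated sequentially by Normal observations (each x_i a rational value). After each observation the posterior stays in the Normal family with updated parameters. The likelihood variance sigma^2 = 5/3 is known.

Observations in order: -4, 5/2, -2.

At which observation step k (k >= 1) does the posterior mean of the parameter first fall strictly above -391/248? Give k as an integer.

k = 2

obs 1: x=-4 → posterior Normal(-124/41, 35/41)
obs 2: x=5/2 → posterior Normal(-143/124, 35/62)
obs 3: x=-2 → posterior Normal(-227/166, 35/83)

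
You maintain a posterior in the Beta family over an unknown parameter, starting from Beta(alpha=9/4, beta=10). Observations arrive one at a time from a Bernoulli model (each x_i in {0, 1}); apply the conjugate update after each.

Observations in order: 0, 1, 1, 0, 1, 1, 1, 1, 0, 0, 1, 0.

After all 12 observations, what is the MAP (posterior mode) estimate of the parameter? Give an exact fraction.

33/89

obs 1: x=0 → posterior Beta(9/4, 11)
obs 2: x=1 → posterior Beta(13/4, 11)
obs 3: x=1 → posterior Beta(17/4, 11)
obs 4: x=0 → posterior Beta(17/4, 12)
obs 5: x=1 → posterior Beta(21/4, 12)
obs 6: x=1 → posterior Beta(25/4, 12)
obs 7: x=1 → posterior Beta(29/4, 12)
obs 8: x=1 → posterior Beta(33/4, 12)
obs 9: x=0 → posterior Beta(33/4, 13)
obs 10: x=0 → posterior Beta(33/4, 14)
obs 11: x=1 → posterior Beta(37/4, 14)
obs 12: x=0 → posterior Beta(37/4, 15)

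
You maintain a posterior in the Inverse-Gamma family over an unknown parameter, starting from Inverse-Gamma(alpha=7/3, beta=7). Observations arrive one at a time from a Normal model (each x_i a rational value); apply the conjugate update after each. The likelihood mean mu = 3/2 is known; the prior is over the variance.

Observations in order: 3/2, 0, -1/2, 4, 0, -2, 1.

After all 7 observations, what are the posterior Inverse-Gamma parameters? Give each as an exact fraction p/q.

obs 1: x=3/2 → posterior Inverse-Gamma(17/6, 7)
obs 2: x=0 → posterior Inverse-Gamma(10/3, 65/8)
obs 3: x=-1/2 → posterior Inverse-Gamma(23/6, 81/8)
obs 4: x=4 → posterior Inverse-Gamma(13/3, 53/4)
obs 5: x=0 → posterior Inverse-Gamma(29/6, 115/8)
obs 6: x=-2 → posterior Inverse-Gamma(16/3, 41/2)
obs 7: x=1 → posterior Inverse-Gamma(35/6, 165/8)

alpha=35/6, beta=165/8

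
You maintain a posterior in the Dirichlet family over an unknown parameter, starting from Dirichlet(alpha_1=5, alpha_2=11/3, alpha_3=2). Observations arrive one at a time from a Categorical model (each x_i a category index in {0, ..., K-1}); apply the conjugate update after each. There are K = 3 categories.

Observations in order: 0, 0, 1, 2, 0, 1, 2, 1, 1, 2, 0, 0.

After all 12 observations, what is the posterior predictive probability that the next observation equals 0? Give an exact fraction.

15/34

obs 1: x=0 → posterior Dirichlet(6, 11/3, 2)
obs 2: x=0 → posterior Dirichlet(7, 11/3, 2)
obs 3: x=1 → posterior Dirichlet(7, 14/3, 2)
obs 4: x=2 → posterior Dirichlet(7, 14/3, 3)
obs 5: x=0 → posterior Dirichlet(8, 14/3, 3)
obs 6: x=1 → posterior Dirichlet(8, 17/3, 3)
obs 7: x=2 → posterior Dirichlet(8, 17/3, 4)
obs 8: x=1 → posterior Dirichlet(8, 20/3, 4)
obs 9: x=1 → posterior Dirichlet(8, 23/3, 4)
obs 10: x=2 → posterior Dirichlet(8, 23/3, 5)
obs 11: x=0 → posterior Dirichlet(9, 23/3, 5)
obs 12: x=0 → posterior Dirichlet(10, 23/3, 5)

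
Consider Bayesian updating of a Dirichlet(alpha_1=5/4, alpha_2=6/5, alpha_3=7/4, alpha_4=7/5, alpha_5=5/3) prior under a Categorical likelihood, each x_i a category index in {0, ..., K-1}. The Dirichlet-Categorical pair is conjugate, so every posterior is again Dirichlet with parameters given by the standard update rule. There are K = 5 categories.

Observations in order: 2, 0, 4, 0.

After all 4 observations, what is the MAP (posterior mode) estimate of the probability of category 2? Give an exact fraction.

obs 1: x=2 → posterior Dirichlet(5/4, 6/5, 11/4, 7/5, 5/3)
obs 2: x=0 → posterior Dirichlet(9/4, 6/5, 11/4, 7/5, 5/3)
obs 3: x=4 → posterior Dirichlet(9/4, 6/5, 11/4, 7/5, 8/3)
obs 4: x=0 → posterior Dirichlet(13/4, 6/5, 11/4, 7/5, 8/3)

105/376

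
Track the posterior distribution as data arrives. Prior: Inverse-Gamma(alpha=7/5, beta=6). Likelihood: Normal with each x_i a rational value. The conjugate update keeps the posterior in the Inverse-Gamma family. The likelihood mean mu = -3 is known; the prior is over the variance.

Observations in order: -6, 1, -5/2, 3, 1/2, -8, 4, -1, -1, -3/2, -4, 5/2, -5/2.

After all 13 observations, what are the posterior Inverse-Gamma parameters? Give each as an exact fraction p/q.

alpha=79/10, beta=805/8

obs 1: x=-6 → posterior Inverse-Gamma(19/10, 21/2)
obs 2: x=1 → posterior Inverse-Gamma(12/5, 37/2)
obs 3: x=-5/2 → posterior Inverse-Gamma(29/10, 149/8)
obs 4: x=3 → posterior Inverse-Gamma(17/5, 293/8)
obs 5: x=1/2 → posterior Inverse-Gamma(39/10, 171/4)
obs 6: x=-8 → posterior Inverse-Gamma(22/5, 221/4)
obs 7: x=4 → posterior Inverse-Gamma(49/10, 319/4)
obs 8: x=-1 → posterior Inverse-Gamma(27/5, 327/4)
obs 9: x=-1 → posterior Inverse-Gamma(59/10, 335/4)
obs 10: x=-3/2 → posterior Inverse-Gamma(32/5, 679/8)
obs 11: x=-4 → posterior Inverse-Gamma(69/10, 683/8)
obs 12: x=5/2 → posterior Inverse-Gamma(37/5, 201/2)
obs 13: x=-5/2 → posterior Inverse-Gamma(79/10, 805/8)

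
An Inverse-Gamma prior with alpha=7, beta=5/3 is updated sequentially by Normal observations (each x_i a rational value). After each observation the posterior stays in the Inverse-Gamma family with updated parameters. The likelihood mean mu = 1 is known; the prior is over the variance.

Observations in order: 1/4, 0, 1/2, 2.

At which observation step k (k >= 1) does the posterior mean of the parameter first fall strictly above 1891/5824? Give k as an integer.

obs 1: x=1/4 → posterior Inverse-Gamma(15/2, 187/96)
obs 2: x=0 → posterior Inverse-Gamma(8, 235/96)
obs 3: x=1/2 → posterior Inverse-Gamma(17/2, 247/96)
obs 4: x=2 → posterior Inverse-Gamma(9, 295/96)

k = 2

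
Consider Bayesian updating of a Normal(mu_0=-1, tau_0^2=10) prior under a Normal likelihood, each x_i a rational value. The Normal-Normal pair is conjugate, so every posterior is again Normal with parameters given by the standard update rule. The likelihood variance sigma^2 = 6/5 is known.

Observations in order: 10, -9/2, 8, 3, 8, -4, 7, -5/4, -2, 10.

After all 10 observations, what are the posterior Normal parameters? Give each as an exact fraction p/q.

mu_0=3413/1012, tau_0^2=30/253

obs 1: x=10 → posterior Normal(247/28, 15/14)
obs 2: x=-9/2 → posterior Normal(269/106, 30/53)
obs 3: x=8 → posterior Normal(223/52, 5/13)
obs 4: x=3 → posterior Normal(819/206, 30/103)
obs 5: x=8 → posterior Normal(1219/256, 15/64)
obs 6: x=-4 → posterior Normal(1019/306, 10/51)
obs 7: x=7 → posterior Normal(1369/356, 15/89)
obs 8: x=-5/4 → posterior Normal(2613/812, 30/203)
obs 9: x=-2 → posterior Normal(127/48, 5/38)
obs 10: x=10 → posterior Normal(3413/1012, 30/253)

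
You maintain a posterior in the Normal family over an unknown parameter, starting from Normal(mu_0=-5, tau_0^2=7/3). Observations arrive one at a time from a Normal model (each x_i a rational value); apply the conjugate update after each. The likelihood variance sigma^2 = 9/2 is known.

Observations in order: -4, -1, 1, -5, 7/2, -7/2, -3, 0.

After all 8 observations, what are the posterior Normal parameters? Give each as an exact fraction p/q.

mu_0=-303/139, tau_0^2=63/139

obs 1: x=-4 → posterior Normal(-191/41, 63/41)
obs 2: x=-1 → posterior Normal(-41/11, 63/55)
obs 3: x=1 → posterior Normal(-191/69, 21/23)
obs 4: x=-5 → posterior Normal(-261/83, 63/83)
obs 5: x=7/2 → posterior Normal(-212/97, 63/97)
obs 6: x=-7/2 → posterior Normal(-87/37, 21/37)
obs 7: x=-3 → posterior Normal(-303/125, 63/125)
obs 8: x=0 → posterior Normal(-303/139, 63/139)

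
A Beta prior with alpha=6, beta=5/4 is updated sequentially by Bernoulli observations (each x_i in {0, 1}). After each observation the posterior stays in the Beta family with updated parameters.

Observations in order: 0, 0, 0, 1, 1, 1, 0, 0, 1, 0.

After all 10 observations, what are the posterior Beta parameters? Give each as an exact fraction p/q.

alpha=10, beta=29/4

obs 1: x=0 → posterior Beta(6, 9/4)
obs 2: x=0 → posterior Beta(6, 13/4)
obs 3: x=0 → posterior Beta(6, 17/4)
obs 4: x=1 → posterior Beta(7, 17/4)
obs 5: x=1 → posterior Beta(8, 17/4)
obs 6: x=1 → posterior Beta(9, 17/4)
obs 7: x=0 → posterior Beta(9, 21/4)
obs 8: x=0 → posterior Beta(9, 25/4)
obs 9: x=1 → posterior Beta(10, 25/4)
obs 10: x=0 → posterior Beta(10, 29/4)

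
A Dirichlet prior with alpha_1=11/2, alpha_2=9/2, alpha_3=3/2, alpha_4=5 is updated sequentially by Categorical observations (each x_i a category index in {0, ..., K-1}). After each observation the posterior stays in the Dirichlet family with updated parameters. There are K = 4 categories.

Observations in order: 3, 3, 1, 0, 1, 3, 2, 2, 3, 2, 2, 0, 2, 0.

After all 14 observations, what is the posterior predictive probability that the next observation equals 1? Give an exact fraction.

obs 1: x=3 → posterior Dirichlet(11/2, 9/2, 3/2, 6)
obs 2: x=3 → posterior Dirichlet(11/2, 9/2, 3/2, 7)
obs 3: x=1 → posterior Dirichlet(11/2, 11/2, 3/2, 7)
obs 4: x=0 → posterior Dirichlet(13/2, 11/2, 3/2, 7)
obs 5: x=1 → posterior Dirichlet(13/2, 13/2, 3/2, 7)
obs 6: x=3 → posterior Dirichlet(13/2, 13/2, 3/2, 8)
obs 7: x=2 → posterior Dirichlet(13/2, 13/2, 5/2, 8)
obs 8: x=2 → posterior Dirichlet(13/2, 13/2, 7/2, 8)
obs 9: x=3 → posterior Dirichlet(13/2, 13/2, 7/2, 9)
obs 10: x=2 → posterior Dirichlet(13/2, 13/2, 9/2, 9)
obs 11: x=2 → posterior Dirichlet(13/2, 13/2, 11/2, 9)
obs 12: x=0 → posterior Dirichlet(15/2, 13/2, 11/2, 9)
obs 13: x=2 → posterior Dirichlet(15/2, 13/2, 13/2, 9)
obs 14: x=0 → posterior Dirichlet(17/2, 13/2, 13/2, 9)

13/61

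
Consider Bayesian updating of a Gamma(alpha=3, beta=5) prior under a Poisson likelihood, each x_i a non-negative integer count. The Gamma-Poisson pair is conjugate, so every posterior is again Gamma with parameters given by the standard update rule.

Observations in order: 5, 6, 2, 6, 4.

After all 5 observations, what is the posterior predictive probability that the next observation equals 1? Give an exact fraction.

2600000000000000000000000000/13109994191499930367061460371

obs 1: x=5 → posterior Gamma(8, 6)
obs 2: x=6 → posterior Gamma(14, 7)
obs 3: x=2 → posterior Gamma(16, 8)
obs 4: x=6 → posterior Gamma(22, 9)
obs 5: x=4 → posterior Gamma(26, 10)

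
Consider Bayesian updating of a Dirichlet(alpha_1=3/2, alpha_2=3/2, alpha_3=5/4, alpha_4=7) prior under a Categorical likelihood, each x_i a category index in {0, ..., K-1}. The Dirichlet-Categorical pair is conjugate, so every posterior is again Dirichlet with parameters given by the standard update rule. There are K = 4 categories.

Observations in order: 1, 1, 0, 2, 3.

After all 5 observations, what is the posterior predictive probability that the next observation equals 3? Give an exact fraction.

obs 1: x=1 → posterior Dirichlet(3/2, 5/2, 5/4, 7)
obs 2: x=1 → posterior Dirichlet(3/2, 7/2, 5/4, 7)
obs 3: x=0 → posterior Dirichlet(5/2, 7/2, 5/4, 7)
obs 4: x=2 → posterior Dirichlet(5/2, 7/2, 9/4, 7)
obs 5: x=3 → posterior Dirichlet(5/2, 7/2, 9/4, 8)

32/65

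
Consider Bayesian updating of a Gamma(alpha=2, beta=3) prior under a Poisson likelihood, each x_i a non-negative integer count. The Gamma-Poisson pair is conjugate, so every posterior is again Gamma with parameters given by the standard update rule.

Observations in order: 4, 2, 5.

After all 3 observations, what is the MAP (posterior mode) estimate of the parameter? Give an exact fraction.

2

obs 1: x=4 → posterior Gamma(6, 4)
obs 2: x=2 → posterior Gamma(8, 5)
obs 3: x=5 → posterior Gamma(13, 6)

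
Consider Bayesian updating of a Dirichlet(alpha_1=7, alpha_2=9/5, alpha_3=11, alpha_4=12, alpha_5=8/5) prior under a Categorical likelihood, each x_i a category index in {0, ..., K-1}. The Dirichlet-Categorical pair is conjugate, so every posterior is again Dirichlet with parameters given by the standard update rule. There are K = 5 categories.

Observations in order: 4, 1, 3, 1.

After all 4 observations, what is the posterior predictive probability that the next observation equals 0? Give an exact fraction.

obs 1: x=4 → posterior Dirichlet(7, 9/5, 11, 12, 13/5)
obs 2: x=1 → posterior Dirichlet(7, 14/5, 11, 12, 13/5)
obs 3: x=3 → posterior Dirichlet(7, 14/5, 11, 13, 13/5)
obs 4: x=1 → posterior Dirichlet(7, 19/5, 11, 13, 13/5)

35/187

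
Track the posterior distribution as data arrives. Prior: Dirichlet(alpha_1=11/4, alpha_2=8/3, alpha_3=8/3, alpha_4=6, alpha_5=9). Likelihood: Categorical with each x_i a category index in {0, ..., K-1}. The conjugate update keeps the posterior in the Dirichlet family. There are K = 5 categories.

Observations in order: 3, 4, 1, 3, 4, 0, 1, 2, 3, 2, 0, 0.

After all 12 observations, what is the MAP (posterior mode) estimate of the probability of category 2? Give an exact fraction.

obs 1: x=3 → posterior Dirichlet(11/4, 8/3, 8/3, 7, 9)
obs 2: x=4 → posterior Dirichlet(11/4, 8/3, 8/3, 7, 10)
obs 3: x=1 → posterior Dirichlet(11/4, 11/3, 8/3, 7, 10)
obs 4: x=3 → posterior Dirichlet(11/4, 11/3, 8/3, 8, 10)
obs 5: x=4 → posterior Dirichlet(11/4, 11/3, 8/3, 8, 11)
obs 6: x=0 → posterior Dirichlet(15/4, 11/3, 8/3, 8, 11)
obs 7: x=1 → posterior Dirichlet(15/4, 14/3, 8/3, 8, 11)
obs 8: x=2 → posterior Dirichlet(15/4, 14/3, 11/3, 8, 11)
obs 9: x=3 → posterior Dirichlet(15/4, 14/3, 11/3, 9, 11)
obs 10: x=2 → posterior Dirichlet(15/4, 14/3, 14/3, 9, 11)
obs 11: x=0 → posterior Dirichlet(19/4, 14/3, 14/3, 9, 11)
obs 12: x=0 → posterior Dirichlet(23/4, 14/3, 14/3, 9, 11)

44/361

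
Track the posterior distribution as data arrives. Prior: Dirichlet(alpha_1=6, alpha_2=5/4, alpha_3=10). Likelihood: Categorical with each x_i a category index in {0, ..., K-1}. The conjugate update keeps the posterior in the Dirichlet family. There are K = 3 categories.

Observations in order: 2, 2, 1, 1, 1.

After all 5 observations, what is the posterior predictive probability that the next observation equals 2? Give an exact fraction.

48/89

obs 1: x=2 → posterior Dirichlet(6, 5/4, 11)
obs 2: x=2 → posterior Dirichlet(6, 5/4, 12)
obs 3: x=1 → posterior Dirichlet(6, 9/4, 12)
obs 4: x=1 → posterior Dirichlet(6, 13/4, 12)
obs 5: x=1 → posterior Dirichlet(6, 17/4, 12)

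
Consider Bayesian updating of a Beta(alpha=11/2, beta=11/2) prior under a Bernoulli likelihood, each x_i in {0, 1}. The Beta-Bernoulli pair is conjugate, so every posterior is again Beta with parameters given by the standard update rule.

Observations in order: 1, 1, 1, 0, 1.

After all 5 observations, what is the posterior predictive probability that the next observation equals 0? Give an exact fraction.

13/32

obs 1: x=1 → posterior Beta(13/2, 11/2)
obs 2: x=1 → posterior Beta(15/2, 11/2)
obs 3: x=1 → posterior Beta(17/2, 11/2)
obs 4: x=0 → posterior Beta(17/2, 13/2)
obs 5: x=1 → posterior Beta(19/2, 13/2)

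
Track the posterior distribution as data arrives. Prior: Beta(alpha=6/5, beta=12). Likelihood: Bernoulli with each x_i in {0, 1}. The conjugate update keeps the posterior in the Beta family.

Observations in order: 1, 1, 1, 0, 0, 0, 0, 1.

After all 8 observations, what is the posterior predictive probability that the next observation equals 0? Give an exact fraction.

obs 1: x=1 → posterior Beta(11/5, 12)
obs 2: x=1 → posterior Beta(16/5, 12)
obs 3: x=1 → posterior Beta(21/5, 12)
obs 4: x=0 → posterior Beta(21/5, 13)
obs 5: x=0 → posterior Beta(21/5, 14)
obs 6: x=0 → posterior Beta(21/5, 15)
obs 7: x=0 → posterior Beta(21/5, 16)
obs 8: x=1 → posterior Beta(26/5, 16)

40/53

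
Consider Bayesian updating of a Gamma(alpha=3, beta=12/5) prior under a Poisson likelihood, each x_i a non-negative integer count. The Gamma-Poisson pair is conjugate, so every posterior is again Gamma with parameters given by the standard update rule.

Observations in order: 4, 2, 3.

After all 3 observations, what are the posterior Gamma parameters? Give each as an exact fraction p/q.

obs 1: x=4 → posterior Gamma(7, 17/5)
obs 2: x=2 → posterior Gamma(9, 22/5)
obs 3: x=3 → posterior Gamma(12, 27/5)

alpha=12, beta=27/5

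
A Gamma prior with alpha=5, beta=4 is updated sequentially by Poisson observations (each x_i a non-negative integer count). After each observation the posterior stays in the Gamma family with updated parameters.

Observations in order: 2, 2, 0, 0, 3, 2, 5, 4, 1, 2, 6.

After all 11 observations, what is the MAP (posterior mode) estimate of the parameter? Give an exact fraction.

31/15

obs 1: x=2 → posterior Gamma(7, 5)
obs 2: x=2 → posterior Gamma(9, 6)
obs 3: x=0 → posterior Gamma(9, 7)
obs 4: x=0 → posterior Gamma(9, 8)
obs 5: x=3 → posterior Gamma(12, 9)
obs 6: x=2 → posterior Gamma(14, 10)
obs 7: x=5 → posterior Gamma(19, 11)
obs 8: x=4 → posterior Gamma(23, 12)
obs 9: x=1 → posterior Gamma(24, 13)
obs 10: x=2 → posterior Gamma(26, 14)
obs 11: x=6 → posterior Gamma(32, 15)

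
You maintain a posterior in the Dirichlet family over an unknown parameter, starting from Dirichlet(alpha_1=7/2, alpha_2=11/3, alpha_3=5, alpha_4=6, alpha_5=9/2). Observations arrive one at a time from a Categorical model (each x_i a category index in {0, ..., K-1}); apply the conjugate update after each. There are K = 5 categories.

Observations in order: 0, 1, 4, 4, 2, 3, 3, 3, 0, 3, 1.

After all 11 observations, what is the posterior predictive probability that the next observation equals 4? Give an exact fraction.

obs 1: x=0 → posterior Dirichlet(9/2, 11/3, 5, 6, 9/2)
obs 2: x=1 → posterior Dirichlet(9/2, 14/3, 5, 6, 9/2)
obs 3: x=4 → posterior Dirichlet(9/2, 14/3, 5, 6, 11/2)
obs 4: x=4 → posterior Dirichlet(9/2, 14/3, 5, 6, 13/2)
obs 5: x=2 → posterior Dirichlet(9/2, 14/3, 6, 6, 13/2)
obs 6: x=3 → posterior Dirichlet(9/2, 14/3, 6, 7, 13/2)
obs 7: x=3 → posterior Dirichlet(9/2, 14/3, 6, 8, 13/2)
obs 8: x=3 → posterior Dirichlet(9/2, 14/3, 6, 9, 13/2)
obs 9: x=0 → posterior Dirichlet(11/2, 14/3, 6, 9, 13/2)
obs 10: x=3 → posterior Dirichlet(11/2, 14/3, 6, 10, 13/2)
obs 11: x=1 → posterior Dirichlet(11/2, 17/3, 6, 10, 13/2)

39/202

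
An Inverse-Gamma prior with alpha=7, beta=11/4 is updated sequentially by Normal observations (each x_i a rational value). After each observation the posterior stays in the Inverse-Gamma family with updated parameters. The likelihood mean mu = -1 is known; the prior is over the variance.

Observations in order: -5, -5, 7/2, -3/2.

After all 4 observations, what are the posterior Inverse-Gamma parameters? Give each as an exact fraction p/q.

alpha=9, beta=29

obs 1: x=-5 → posterior Inverse-Gamma(15/2, 43/4)
obs 2: x=-5 → posterior Inverse-Gamma(8, 75/4)
obs 3: x=7/2 → posterior Inverse-Gamma(17/2, 231/8)
obs 4: x=-3/2 → posterior Inverse-Gamma(9, 29)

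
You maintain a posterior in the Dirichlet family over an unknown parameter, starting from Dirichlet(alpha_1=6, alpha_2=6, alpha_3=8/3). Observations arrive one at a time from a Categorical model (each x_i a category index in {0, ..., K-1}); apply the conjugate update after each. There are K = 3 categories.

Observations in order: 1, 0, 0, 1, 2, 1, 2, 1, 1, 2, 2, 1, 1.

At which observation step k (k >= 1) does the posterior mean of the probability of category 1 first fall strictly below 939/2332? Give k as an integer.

k = 3

obs 1: x=1 → posterior Dirichlet(6, 7, 8/3)
obs 2: x=0 → posterior Dirichlet(7, 7, 8/3)
obs 3: x=0 → posterior Dirichlet(8, 7, 8/3)
obs 4: x=1 → posterior Dirichlet(8, 8, 8/3)
obs 5: x=2 → posterior Dirichlet(8, 8, 11/3)
obs 6: x=1 → posterior Dirichlet(8, 9, 11/3)
obs 7: x=2 → posterior Dirichlet(8, 9, 14/3)
obs 8: x=1 → posterior Dirichlet(8, 10, 14/3)
obs 9: x=1 → posterior Dirichlet(8, 11, 14/3)
obs 10: x=2 → posterior Dirichlet(8, 11, 17/3)
obs 11: x=2 → posterior Dirichlet(8, 11, 20/3)
obs 12: x=1 → posterior Dirichlet(8, 12, 20/3)
obs 13: x=1 → posterior Dirichlet(8, 13, 20/3)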